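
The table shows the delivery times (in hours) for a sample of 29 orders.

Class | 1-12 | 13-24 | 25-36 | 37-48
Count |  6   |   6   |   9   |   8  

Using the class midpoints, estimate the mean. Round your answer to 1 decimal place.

26.4

Midpoints: 6.5, 18.5, 30.5, 42.5
Σfm = 6×6.5 + 6×18.5 + 9×30.5 + 8×42.5 = 764.5
n = Σf = 29
Mean = 764.5 / 29 = 26.3621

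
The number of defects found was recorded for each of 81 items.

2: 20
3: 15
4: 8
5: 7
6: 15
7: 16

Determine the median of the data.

Cumulative frequencies: 20, 35, 43, 50, 65, 81
n = 81, so the median is the value in position (n+1)/2 = 41.
Position 41 falls at value 4.

4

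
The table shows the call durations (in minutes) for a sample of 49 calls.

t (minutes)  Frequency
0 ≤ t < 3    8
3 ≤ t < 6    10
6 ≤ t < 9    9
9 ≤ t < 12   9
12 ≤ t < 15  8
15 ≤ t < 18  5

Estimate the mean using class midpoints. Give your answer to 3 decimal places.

Midpoints: 1.5, 4.5, 7.5, 10.5, 13.5, 16.5
Σfm = 8×1.5 + 10×4.5 + 9×7.5 + 9×10.5 + 8×13.5 + 5×16.5 = 409.5
n = Σf = 49
Mean = 409.5 / 49 = 8.3571

8.357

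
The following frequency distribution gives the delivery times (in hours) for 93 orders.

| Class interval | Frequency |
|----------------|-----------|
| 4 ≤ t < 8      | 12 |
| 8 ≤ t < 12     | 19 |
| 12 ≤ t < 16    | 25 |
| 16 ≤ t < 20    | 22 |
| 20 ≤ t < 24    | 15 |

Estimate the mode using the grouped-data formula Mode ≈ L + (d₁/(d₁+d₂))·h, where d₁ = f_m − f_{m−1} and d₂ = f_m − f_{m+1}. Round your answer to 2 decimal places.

14.67

Modal class: 12 ≤ t < 16 (highest frequency 25).
d₁ = 25 − 19 = 6, d₂ = 25 − 22 = 3
Mode ≈ 12 + (6/(6+3)) × 4 = 12 + 2.6667 = 14.6667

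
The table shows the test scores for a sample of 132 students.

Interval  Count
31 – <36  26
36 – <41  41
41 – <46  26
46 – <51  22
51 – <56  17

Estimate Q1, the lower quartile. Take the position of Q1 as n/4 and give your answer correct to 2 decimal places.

36.85

Cumulative frequencies: 26, 67, 93, 115, 132
n = 132; position = n/4 = 33.
This falls in the class 36 – <41: L = 36, F = 26, f = 41, h = 5.
Lower quartile ≈ 36 + ((33 − 26) / 41) × 5 = 36.8537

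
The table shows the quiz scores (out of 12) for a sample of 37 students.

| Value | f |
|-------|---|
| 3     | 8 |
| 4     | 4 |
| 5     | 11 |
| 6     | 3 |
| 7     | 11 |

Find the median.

Cumulative frequencies: 8, 12, 23, 26, 37
n = 37, so the median is the value in position (n+1)/2 = 19.
Position 19 falls at value 5.

5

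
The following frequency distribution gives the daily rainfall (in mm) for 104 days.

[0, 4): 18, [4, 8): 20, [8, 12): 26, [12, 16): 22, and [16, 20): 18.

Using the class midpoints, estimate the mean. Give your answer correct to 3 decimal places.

Midpoints: 2, 6, 10, 14, 18
Σfm = 18×2 + 20×6 + 26×10 + 22×14 + 18×18 = 1048
n = Σf = 104
Mean = 1048 / 104 = 10.0769

10.077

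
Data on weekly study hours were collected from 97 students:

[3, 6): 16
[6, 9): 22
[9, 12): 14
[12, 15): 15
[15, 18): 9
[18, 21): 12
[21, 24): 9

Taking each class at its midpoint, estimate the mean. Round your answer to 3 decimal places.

12.077

Midpoints: 4.5, 7.5, 10.5, 13.5, 16.5, 19.5, 22.5
Σfm = 16×4.5 + 22×7.5 + 14×10.5 + 15×13.5 + 9×16.5 + 12×19.5 + 9×22.5 = 1171.5
n = Σf = 97
Mean = 1171.5 / 97 = 12.0773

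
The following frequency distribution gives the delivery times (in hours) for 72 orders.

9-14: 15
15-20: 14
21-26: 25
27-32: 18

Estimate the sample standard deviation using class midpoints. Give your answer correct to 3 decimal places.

6.472

Midpoints: 11.5, 17.5, 23.5, 29.5
n = 72, Σfm = 1536, mean = 21.3333
Σfm² = 35742
Σf(m − x̄)² = Σfm² − (Σfm)²/n = 35742 − 1536²/72 = 2974.0000
Sample variance = 2974.0000 / 71 = 41.8873
Standard deviation = √41.8873 = 6.4720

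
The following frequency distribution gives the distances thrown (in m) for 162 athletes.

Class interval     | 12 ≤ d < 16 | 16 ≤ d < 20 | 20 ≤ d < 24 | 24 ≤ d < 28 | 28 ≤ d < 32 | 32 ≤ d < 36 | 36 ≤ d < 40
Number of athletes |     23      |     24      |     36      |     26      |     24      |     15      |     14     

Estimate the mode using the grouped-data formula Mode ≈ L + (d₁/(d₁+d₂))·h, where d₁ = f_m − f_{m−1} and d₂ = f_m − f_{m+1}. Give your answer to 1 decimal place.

Modal class: 20 ≤ d < 24 (highest frequency 36).
d₁ = 36 − 24 = 12, d₂ = 36 − 26 = 10
Mode ≈ 20 + (12/(12+10)) × 4 = 20 + 2.1818 = 22.1818

22.2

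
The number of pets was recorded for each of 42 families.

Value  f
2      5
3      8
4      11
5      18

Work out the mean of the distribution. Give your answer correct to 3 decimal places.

Values: 2, 3, 4, 5
Σfx = 5×2 + 8×3 + 11×4 + 18×5 = 168
n = Σf = 42
Mean = 168 / 42 = 4.0000

4.000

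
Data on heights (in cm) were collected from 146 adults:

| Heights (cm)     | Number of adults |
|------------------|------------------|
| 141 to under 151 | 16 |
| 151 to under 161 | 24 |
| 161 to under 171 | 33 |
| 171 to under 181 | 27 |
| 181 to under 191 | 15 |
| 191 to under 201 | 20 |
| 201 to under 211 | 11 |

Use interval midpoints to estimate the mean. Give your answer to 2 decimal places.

173.19

Midpoints: 146, 156, 166, 176, 186, 196, 206
Σfm = 16×146 + 24×156 + 33×166 + 27×176 + 15×186 + 20×196 + 11×206 = 25286
n = Σf = 146
Mean = 25286 / 146 = 173.1918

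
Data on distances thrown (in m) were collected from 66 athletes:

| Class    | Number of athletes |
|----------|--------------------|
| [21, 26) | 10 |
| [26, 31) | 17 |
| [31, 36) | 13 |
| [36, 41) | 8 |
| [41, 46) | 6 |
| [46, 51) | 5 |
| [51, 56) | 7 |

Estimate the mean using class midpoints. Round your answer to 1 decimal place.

Midpoints: 23.5, 28.5, 33.5, 38.5, 43.5, 48.5, 53.5
Σfm = 10×23.5 + 17×28.5 + 13×33.5 + 8×38.5 + 6×43.5 + 5×48.5 + 7×53.5 = 2341
n = Σf = 66
Mean = 2341 / 66 = 35.4697

35.5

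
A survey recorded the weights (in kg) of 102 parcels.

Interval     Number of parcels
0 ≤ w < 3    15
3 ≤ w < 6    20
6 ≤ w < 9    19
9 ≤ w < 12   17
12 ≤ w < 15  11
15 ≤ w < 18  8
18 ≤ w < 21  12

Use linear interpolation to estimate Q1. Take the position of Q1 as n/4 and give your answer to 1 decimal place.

4.6

Cumulative frequencies: 15, 35, 54, 71, 82, 90, 102
n = 102; position = n/4 = 25.5.
This falls in the class 3 ≤ w < 6: L = 3, F = 15, f = 20, h = 3.
Lower quartile ≈ 3 + ((25.5 − 15) / 20) × 3 = 4.5750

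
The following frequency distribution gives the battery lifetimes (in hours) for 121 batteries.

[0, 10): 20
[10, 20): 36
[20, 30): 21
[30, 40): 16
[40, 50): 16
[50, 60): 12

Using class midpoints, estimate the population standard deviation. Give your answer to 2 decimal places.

Midpoints: 5, 15, 25, 35, 45, 55
n = 121, Σfm = 3105, mean = 25.6612
Σfm² = 110025
Σf(m − x̄)² = Σfm² − (Σfm)²/n = 110025 − 3105²/121 = 30347.1074
Population variance = 30347.1074 / 121 = 250.8025
Standard deviation = √250.8025 = 15.8367

15.84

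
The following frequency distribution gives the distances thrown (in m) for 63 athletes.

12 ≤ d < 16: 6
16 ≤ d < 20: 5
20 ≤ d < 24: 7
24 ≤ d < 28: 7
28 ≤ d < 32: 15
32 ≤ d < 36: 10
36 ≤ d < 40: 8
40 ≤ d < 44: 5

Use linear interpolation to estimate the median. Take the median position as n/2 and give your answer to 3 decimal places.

Cumulative frequencies: 6, 11, 18, 25, 40, 50, 58, 63
n = 63; position = n/2 = 31.5.
This falls in the class 28 ≤ d < 32: L = 28, F = 25, f = 15, h = 4.
Median ≈ 28 + ((31.5 − 25) / 15) × 4 = 29.7333

29.733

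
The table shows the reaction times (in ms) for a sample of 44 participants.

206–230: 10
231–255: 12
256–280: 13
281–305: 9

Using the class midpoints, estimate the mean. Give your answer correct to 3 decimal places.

254.932

Midpoints: 218, 243, 268, 293
Σfm = 10×218 + 12×243 + 13×268 + 9×293 = 11217
n = Σf = 44
Mean = 11217 / 44 = 254.9318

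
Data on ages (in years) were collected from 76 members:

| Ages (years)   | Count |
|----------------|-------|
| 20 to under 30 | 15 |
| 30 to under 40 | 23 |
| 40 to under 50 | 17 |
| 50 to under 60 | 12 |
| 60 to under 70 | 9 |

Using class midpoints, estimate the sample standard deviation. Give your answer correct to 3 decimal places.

12.860

Midpoints: 25, 35, 45, 55, 65
n = 76, Σfm = 3190, mean = 41.9737
Σfm² = 146300
Σf(m − x̄)² = Σfm² − (Σfm)²/n = 146300 − 3190²/76 = 12403.9474
Sample variance = 12403.9474 / 75 = 165.3860
Standard deviation = √165.3860 = 12.8602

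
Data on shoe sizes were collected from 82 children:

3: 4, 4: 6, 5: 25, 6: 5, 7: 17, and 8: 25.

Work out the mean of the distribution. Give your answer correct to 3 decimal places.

Values: 3, 4, 5, 6, 7, 8
Σfx = 4×3 + 6×4 + 25×5 + 5×6 + 17×7 + 25×8 = 510
n = Σf = 82
Mean = 510 / 82 = 6.2195

6.220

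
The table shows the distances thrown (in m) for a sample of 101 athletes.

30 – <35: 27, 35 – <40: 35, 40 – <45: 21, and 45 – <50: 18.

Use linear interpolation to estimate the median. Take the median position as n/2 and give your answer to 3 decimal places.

Cumulative frequencies: 27, 62, 83, 101
n = 101; position = n/2 = 50.5.
This falls in the class 35 – <40: L = 35, F = 27, f = 35, h = 5.
Median ≈ 35 + ((50.5 − 27) / 35) × 5 = 38.3571

38.357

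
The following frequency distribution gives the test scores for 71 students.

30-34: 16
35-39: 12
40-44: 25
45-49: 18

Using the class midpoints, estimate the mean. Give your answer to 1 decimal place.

Midpoints: 32, 37, 42, 47
Σfm = 16×32 + 12×37 + 25×42 + 18×47 = 2852
n = Σf = 71
Mean = 2852 / 71 = 40.1690

40.2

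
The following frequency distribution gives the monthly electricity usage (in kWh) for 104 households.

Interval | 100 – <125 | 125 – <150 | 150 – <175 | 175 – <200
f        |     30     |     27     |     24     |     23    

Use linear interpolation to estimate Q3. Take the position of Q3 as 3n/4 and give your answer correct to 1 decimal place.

171.9

Cumulative frequencies: 30, 57, 81, 104
n = 104; position = 3n/4 = 78.
This falls in the class 150 – <175: L = 150, F = 57, f = 24, h = 25.
Upper quartile ≈ 150 + ((78 − 57) / 24) × 25 = 171.8750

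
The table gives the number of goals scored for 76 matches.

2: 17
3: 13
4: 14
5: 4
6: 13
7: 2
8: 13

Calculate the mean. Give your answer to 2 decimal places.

Values: 2, 3, 4, 5, 6, 7, 8
Σfx = 17×2 + 13×3 + 14×4 + 4×5 + 13×6 + 2×7 + 13×8 = 345
n = Σf = 76
Mean = 345 / 76 = 4.5395

4.54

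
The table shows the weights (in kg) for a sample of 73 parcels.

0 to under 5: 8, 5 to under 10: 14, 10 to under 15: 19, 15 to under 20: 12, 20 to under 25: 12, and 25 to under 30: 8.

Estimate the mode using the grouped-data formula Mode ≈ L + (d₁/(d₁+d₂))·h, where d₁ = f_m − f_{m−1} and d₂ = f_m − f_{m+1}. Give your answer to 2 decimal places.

Modal class: 10 to under 15 (highest frequency 19).
d₁ = 19 − 14 = 5, d₂ = 19 − 12 = 7
Mode ≈ 10 + (5/(5+7)) × 5 = 10 + 2.0833 = 12.0833

12.08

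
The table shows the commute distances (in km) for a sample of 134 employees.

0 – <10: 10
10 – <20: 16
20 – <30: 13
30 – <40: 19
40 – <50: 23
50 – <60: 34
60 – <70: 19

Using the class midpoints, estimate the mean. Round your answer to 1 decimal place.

40.4

Midpoints: 5, 15, 25, 35, 45, 55, 65
Σfm = 10×5 + 16×15 + 13×25 + 19×35 + 23×45 + 34×55 + 19×65 = 5420
n = Σf = 134
Mean = 5420 / 134 = 40.4478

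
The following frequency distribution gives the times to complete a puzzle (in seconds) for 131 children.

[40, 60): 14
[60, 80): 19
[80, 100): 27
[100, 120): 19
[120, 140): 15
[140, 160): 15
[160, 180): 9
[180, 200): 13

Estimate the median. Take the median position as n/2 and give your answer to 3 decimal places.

Cumulative frequencies: 14, 33, 60, 79, 94, 109, 118, 131
n = 131; position = n/2 = 65.5.
This falls in the class [100, 120): L = 100, F = 60, f = 19, h = 20.
Median ≈ 100 + ((65.5 − 60) / 19) × 20 = 105.7895

105.789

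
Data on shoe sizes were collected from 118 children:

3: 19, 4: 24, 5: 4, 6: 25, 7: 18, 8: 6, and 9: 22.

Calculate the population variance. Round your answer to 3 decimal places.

Values: 3, 4, 5, 6, 7, 8, 9
n = 118, Σfx = 695, mean = 5.8898
Σfx² = 4603
Σf(x − x̄)² = Σfx² − (Σfx)²/n = 4603 − 695²/118 = 509.5678
Population variance = 509.5678 / 118 = 4.3184

4.318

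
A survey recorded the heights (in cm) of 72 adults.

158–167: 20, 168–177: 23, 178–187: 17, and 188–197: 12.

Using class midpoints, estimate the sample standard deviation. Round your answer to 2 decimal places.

10.54

Midpoints: 162.5, 172.5, 182.5, 192.5
n = 72, Σfm = 12630, mean = 175.4167
Σfm² = 2223400
Σf(m − x̄)² = Σfm² − (Σfm)²/n = 2223400 − 12630²/72 = 7887.5000
Sample variance = 7887.5000 / 71 = 111.0915
Standard deviation = √111.0915 = 10.5400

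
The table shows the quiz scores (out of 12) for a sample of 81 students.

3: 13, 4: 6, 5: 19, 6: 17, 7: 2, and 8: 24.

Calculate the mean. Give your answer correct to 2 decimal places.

Values: 3, 4, 5, 6, 7, 8
Σfx = 13×3 + 6×4 + 19×5 + 17×6 + 2×7 + 24×8 = 466
n = Σf = 81
Mean = 466 / 81 = 5.7531

5.75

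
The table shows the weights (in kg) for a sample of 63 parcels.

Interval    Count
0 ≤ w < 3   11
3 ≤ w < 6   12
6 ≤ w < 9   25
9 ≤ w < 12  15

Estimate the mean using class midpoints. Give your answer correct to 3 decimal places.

6.595

Midpoints: 1.5, 4.5, 7.5, 10.5
Σfm = 11×1.5 + 12×4.5 + 25×7.5 + 15×10.5 = 415.5
n = Σf = 63
Mean = 415.5 / 63 = 6.5952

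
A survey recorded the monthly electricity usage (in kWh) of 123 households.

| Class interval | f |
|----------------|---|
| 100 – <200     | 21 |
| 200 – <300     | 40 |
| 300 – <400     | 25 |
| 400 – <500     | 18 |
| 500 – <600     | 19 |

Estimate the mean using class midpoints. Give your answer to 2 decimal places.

Midpoints: 150, 250, 350, 450, 550
Σfm = 21×150 + 40×250 + 25×350 + 18×450 + 19×550 = 40450
n = Σf = 123
Mean = 40450 / 123 = 328.8618

328.86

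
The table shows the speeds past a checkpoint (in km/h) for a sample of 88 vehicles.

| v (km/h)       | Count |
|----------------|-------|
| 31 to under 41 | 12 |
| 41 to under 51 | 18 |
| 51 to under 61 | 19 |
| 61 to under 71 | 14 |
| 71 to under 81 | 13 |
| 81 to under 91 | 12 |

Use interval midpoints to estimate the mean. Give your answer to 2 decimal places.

59.86

Midpoints: 36, 46, 56, 66, 76, 86
Σfm = 12×36 + 18×46 + 19×56 + 14×66 + 13×76 + 12×86 = 5268
n = Σf = 88
Mean = 5268 / 88 = 59.8636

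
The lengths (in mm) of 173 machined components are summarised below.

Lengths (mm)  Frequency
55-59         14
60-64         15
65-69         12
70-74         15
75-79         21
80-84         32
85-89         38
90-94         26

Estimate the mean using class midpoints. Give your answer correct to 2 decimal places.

Midpoints: 57, 62, 67, 72, 77, 82, 87, 92
Σfm = 14×57 + 15×62 + 12×67 + 15×72 + 21×77 + 32×82 + 38×87 + 26×92 = 13551
n = Σf = 173
Mean = 13551 / 173 = 78.3295

78.33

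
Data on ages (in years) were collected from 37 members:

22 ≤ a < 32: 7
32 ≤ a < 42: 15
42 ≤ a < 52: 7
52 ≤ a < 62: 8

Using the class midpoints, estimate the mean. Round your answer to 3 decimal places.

Midpoints: 27, 37, 47, 57
Σfm = 7×27 + 15×37 + 7×47 + 8×57 = 1529
n = Σf = 37
Mean = 1529 / 37 = 41.3243

41.324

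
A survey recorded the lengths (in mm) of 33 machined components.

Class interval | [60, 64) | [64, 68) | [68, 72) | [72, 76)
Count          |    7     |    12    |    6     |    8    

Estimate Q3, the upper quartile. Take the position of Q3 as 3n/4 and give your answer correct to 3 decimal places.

71.833

Cumulative frequencies: 7, 19, 25, 33
n = 33; position = 3n/4 = 24.75.
This falls in the class [68, 72): L = 68, F = 19, f = 6, h = 4.
Upper quartile ≈ 68 + ((24.75 − 19) / 6) × 4 = 71.8333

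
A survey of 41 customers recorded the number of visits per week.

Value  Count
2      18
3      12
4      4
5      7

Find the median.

3

Cumulative frequencies: 18, 30, 34, 41
n = 41, so the median is the value in position (n+1)/2 = 21.
Position 21 falls at value 3.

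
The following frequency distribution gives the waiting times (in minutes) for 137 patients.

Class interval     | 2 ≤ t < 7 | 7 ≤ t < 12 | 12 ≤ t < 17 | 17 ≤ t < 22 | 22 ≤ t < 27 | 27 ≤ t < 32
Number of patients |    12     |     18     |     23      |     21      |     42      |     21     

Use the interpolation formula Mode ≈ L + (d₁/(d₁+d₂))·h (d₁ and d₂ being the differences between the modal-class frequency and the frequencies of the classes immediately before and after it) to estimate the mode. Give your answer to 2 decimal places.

Modal class: 22 ≤ t < 27 (highest frequency 42).
d₁ = 42 − 21 = 21, d₂ = 42 − 21 = 21
Mode ≈ 22 + (21/(21+21)) × 5 = 22 + 2.5000 = 24.5000

24.50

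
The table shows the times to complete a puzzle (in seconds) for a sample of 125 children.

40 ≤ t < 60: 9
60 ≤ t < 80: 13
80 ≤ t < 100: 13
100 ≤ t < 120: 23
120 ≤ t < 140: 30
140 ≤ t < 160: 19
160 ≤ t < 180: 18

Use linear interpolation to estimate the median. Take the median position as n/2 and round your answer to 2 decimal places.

123.00

Cumulative frequencies: 9, 22, 35, 58, 88, 107, 125
n = 125; position = n/2 = 62.5.
This falls in the class 120 ≤ t < 140: L = 120, F = 58, f = 30, h = 20.
Median ≈ 120 + ((62.5 − 58) / 30) × 20 = 123.0000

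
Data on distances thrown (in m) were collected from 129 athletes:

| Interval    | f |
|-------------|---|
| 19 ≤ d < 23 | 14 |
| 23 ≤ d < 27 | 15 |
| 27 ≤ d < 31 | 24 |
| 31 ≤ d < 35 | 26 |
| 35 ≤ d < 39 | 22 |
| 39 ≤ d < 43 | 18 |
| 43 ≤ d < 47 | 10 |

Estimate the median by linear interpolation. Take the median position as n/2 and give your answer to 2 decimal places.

32.77

Cumulative frequencies: 14, 29, 53, 79, 101, 119, 129
n = 129; position = n/2 = 64.5.
This falls in the class 31 ≤ d < 35: L = 31, F = 53, f = 26, h = 4.
Median ≈ 31 + ((64.5 − 53) / 26) × 4 = 32.7692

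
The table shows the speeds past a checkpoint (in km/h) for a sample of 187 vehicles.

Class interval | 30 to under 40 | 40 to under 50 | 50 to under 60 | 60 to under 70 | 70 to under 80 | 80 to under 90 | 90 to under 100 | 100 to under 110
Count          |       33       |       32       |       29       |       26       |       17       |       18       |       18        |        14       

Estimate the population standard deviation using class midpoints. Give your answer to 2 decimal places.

22.23

Midpoints: 35, 45, 55, 65, 75, 85, 95, 105
n = 187, Σfm = 11865, mean = 63.4492
Σfm² = 845275
Σf(m − x̄)² = Σfm² − (Σfm)²/n = 845275 − 11865²/187 = 92450.2674
Population variance = 92450.2674 / 187 = 494.3865
Standard deviation = √494.3865 = 22.2348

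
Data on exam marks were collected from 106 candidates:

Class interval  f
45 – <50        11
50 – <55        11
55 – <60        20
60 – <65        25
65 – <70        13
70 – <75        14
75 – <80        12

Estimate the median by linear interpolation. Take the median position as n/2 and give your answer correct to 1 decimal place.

62.2

Cumulative frequencies: 11, 22, 42, 67, 80, 94, 106
n = 106; position = n/2 = 53.
This falls in the class 60 – <65: L = 60, F = 42, f = 25, h = 5.
Median ≈ 60 + ((53 − 42) / 25) × 5 = 62.2000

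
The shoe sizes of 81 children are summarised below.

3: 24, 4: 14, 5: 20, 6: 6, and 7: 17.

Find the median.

Cumulative frequencies: 24, 38, 58, 64, 81
n = 81, so the median is the value in position (n+1)/2 = 41.
Position 41 falls at value 5.

5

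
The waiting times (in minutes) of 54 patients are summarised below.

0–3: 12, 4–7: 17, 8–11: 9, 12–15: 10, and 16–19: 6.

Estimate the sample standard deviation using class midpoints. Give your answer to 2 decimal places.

Midpoints: 1.5, 5.5, 9.5, 13.5, 17.5
n = 54, Σfm = 437, mean = 8.0926
Σfm² = 5013.5
Σf(m − x̄)² = Σfm² − (Σfm)²/n = 5013.5 − 437²/54 = 1477.0370
Sample variance = 1477.0370 / 53 = 27.8686
Standard deviation = √27.8686 = 5.2791

5.28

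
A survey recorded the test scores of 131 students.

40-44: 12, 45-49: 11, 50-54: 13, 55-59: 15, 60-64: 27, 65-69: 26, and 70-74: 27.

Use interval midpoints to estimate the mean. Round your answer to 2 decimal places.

Midpoints: 42, 47, 52, 57, 62, 67, 72
Σfm = 12×42 + 11×47 + 13×52 + 15×57 + 27×62 + 26×67 + 27×72 = 7912
n = Σf = 131
Mean = 7912 / 131 = 60.3969

60.40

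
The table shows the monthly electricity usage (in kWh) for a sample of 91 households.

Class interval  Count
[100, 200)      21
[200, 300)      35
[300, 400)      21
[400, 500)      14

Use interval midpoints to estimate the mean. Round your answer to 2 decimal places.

Midpoints: 150, 250, 350, 450
Σfm = 21×150 + 35×250 + 21×350 + 14×450 = 25550
n = Σf = 91
Mean = 25550 / 91 = 280.7692

280.77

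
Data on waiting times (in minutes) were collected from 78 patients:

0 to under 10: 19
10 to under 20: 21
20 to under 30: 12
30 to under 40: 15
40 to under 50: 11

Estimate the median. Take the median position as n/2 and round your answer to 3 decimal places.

19.524

Cumulative frequencies: 19, 40, 52, 67, 78
n = 78; position = n/2 = 39.
This falls in the class 10 to under 20: L = 10, F = 19, f = 21, h = 10.
Median ≈ 10 + ((39 − 19) / 21) × 10 = 19.5238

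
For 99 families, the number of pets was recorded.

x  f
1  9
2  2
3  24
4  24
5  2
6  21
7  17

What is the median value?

4

Cumulative frequencies: 9, 11, 35, 59, 61, 82, 99
n = 99, so the median is the value in position (n+1)/2 = 50.
Position 50 falls at value 4.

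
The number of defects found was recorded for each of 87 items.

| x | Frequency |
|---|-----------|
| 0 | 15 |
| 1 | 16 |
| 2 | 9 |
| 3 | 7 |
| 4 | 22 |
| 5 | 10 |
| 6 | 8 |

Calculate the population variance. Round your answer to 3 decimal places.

3.878

Values: 0, 1, 2, 3, 4, 5, 6
n = 87, Σfx = 241, mean = 2.7701
Σfx² = 1005
Σf(x − x̄)² = Σfx² − (Σfx)²/n = 1005 − 241²/87 = 337.4023
Population variance = 337.4023 / 87 = 3.8782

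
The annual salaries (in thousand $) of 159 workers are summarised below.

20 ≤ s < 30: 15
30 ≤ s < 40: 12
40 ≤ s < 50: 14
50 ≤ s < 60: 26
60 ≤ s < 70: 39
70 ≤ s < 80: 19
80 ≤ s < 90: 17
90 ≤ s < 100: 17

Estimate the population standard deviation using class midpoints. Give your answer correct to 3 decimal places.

Midpoints: 25, 35, 45, 55, 65, 75, 85, 95
n = 159, Σfm = 9875, mean = 62.1069
Σfm² = 678975
Σf(m − x̄)² = Σfm² − (Σfm)²/n = 678975 − 9875²/159 = 65669.1824
Population variance = 65669.1824 / 159 = 413.0137
Standard deviation = √413.0137 = 20.3227

20.323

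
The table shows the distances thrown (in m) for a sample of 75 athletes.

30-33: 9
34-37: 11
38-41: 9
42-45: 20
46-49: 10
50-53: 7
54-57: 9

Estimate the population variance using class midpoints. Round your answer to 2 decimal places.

53.83

Midpoints: 31.5, 35.5, 39.5, 43.5, 47.5, 51.5, 55.5
n = 75, Σfm = 3234.5, mean = 43.1267
Σfm² = 143530.75
Σf(m − x̄)² = Σfm² − (Σfm)²/n = 143530.75 − 3234.5²/75 = 4037.5467
Population variance = 4037.5467 / 75 = 53.8340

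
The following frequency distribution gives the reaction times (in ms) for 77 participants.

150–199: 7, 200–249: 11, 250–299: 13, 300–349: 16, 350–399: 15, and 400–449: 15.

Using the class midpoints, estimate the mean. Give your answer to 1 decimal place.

317.4

Midpoints: 174.5, 224.5, 274.5, 324.5, 374.5, 424.5
Σfm = 7×174.5 + 11×224.5 + 13×274.5 + 16×324.5 + 15×374.5 + 15×424.5 = 24436.5
n = Σf = 77
Mean = 24436.5 / 77 = 317.3571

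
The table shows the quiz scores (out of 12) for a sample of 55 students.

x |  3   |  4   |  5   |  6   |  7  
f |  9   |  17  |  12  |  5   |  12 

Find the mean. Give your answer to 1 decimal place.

4.9

Values: 3, 4, 5, 6, 7
Σfx = 9×3 + 17×4 + 12×5 + 5×6 + 12×7 = 269
n = Σf = 55
Mean = 269 / 55 = 4.8909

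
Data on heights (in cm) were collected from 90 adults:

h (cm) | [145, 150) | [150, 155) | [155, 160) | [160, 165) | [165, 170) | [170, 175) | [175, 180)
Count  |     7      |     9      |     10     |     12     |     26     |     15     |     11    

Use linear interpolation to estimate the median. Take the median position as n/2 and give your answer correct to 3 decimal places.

166.346

Cumulative frequencies: 7, 16, 26, 38, 64, 79, 90
n = 90; position = n/2 = 45.
This falls in the class [165, 170): L = 165, F = 38, f = 26, h = 5.
Median ≈ 165 + ((45 − 38) / 26) × 5 = 166.3462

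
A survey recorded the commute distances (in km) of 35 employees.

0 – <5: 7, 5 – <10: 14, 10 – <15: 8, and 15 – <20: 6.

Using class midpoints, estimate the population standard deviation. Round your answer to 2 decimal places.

Midpoints: 2.5, 7.5, 12.5, 17.5
n = 35, Σfm = 327.5, mean = 9.3571
Σfm² = 3918.75
Σf(m − x̄)² = Σfm² − (Σfm)²/n = 3918.75 − 327.5²/35 = 854.2857
Population variance = 854.2857 / 35 = 24.4082
Standard deviation = √24.4082 = 4.9405

4.94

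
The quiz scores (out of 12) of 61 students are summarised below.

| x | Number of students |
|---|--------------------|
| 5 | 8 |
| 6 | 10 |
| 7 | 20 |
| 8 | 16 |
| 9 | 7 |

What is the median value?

Cumulative frequencies: 8, 18, 38, 54, 61
n = 61, so the median is the value in position (n+1)/2 = 31.
Position 31 falls at value 7.

7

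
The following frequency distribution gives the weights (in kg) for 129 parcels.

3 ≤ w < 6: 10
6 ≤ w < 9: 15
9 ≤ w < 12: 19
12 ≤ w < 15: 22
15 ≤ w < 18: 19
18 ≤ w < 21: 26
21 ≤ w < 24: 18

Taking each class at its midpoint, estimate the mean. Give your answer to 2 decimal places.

14.57

Midpoints: 4.5, 7.5, 10.5, 13.5, 16.5, 19.5, 22.5
Σfm = 10×4.5 + 15×7.5 + 19×10.5 + 22×13.5 + 19×16.5 + 26×19.5 + 18×22.5 = 1879.5
n = Σf = 129
Mean = 1879.5 / 129 = 14.5698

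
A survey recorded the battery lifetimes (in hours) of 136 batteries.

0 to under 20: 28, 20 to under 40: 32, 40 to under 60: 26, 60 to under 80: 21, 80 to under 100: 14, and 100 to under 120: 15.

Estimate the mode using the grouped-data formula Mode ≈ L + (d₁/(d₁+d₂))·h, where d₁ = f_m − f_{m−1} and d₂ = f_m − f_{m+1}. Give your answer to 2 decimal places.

Modal class: 20 to under 40 (highest frequency 32).
d₁ = 32 − 28 = 4, d₂ = 32 − 26 = 6
Mode ≈ 20 + (4/(4+6)) × 20 = 20 + 8.0000 = 28.0000

28.00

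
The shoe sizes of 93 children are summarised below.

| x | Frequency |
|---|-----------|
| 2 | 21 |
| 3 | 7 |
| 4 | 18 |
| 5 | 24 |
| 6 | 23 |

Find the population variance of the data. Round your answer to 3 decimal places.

2.175

Values: 2, 3, 4, 5, 6
n = 93, Σfx = 393, mean = 4.2258
Σfx² = 1863
Σf(x − x̄)² = Σfx² − (Σfx)²/n = 1863 − 393²/93 = 202.2581
Population variance = 202.2581 / 93 = 2.1748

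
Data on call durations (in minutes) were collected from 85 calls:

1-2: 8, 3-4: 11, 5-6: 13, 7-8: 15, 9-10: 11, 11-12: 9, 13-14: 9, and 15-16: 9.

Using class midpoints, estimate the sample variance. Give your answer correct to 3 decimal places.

Midpoints: 1.5, 3.5, 5.5, 7.5, 9.5, 11.5, 13.5, 15.5
n = 85, Σfm = 703.5, mean = 8.2765
Σfm² = 7375.25
Σf(m − x̄)² = Σfm² − (Σfm)²/n = 7375.25 − 703.5²/85 = 1552.7529
Sample variance = 1552.7529 / 84 = 18.4852

18.485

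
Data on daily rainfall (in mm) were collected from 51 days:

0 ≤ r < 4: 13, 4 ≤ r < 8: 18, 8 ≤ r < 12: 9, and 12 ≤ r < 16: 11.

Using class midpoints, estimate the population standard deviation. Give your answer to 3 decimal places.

4.326

Midpoints: 2, 6, 10, 14
n = 51, Σfm = 378, mean = 7.4118
Σfm² = 3756
Σf(m − x̄)² = Σfm² − (Σfm)²/n = 3756 − 378²/51 = 954.3529
Population variance = 954.3529 / 51 = 18.7128
Standard deviation = √18.7128 = 4.3258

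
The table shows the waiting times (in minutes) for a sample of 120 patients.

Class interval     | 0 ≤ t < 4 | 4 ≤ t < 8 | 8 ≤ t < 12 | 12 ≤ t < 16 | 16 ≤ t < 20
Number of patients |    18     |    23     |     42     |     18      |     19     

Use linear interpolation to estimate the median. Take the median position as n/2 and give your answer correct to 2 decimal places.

Cumulative frequencies: 18, 41, 83, 101, 120
n = 120; position = n/2 = 60.
This falls in the class 8 ≤ t < 12: L = 8, F = 41, f = 42, h = 4.
Median ≈ 8 + ((60 − 41) / 42) × 4 = 9.8095

9.81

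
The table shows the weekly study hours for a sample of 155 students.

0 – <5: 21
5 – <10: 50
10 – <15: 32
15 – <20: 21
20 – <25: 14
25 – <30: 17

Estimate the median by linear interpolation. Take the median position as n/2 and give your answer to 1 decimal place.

11.0

Cumulative frequencies: 21, 71, 103, 124, 138, 155
n = 155; position = n/2 = 77.5.
This falls in the class 10 – <15: L = 10, F = 71, f = 32, h = 5.
Median ≈ 10 + ((77.5 − 71) / 32) × 5 = 11.0156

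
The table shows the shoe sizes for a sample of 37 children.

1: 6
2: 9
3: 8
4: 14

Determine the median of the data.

Cumulative frequencies: 6, 15, 23, 37
n = 37, so the median is the value in position (n+1)/2 = 19.
Position 19 falls at value 3.

3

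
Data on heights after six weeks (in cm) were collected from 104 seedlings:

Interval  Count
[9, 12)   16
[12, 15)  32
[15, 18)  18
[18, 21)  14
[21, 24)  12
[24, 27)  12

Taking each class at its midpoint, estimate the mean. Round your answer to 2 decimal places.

Midpoints: 10.5, 13.5, 16.5, 19.5, 22.5, 25.5
Σfm = 16×10.5 + 32×13.5 + 18×16.5 + 14×19.5 + 12×22.5 + 12×25.5 = 1746
n = Σf = 104
Mean = 1746 / 104 = 16.7885

16.79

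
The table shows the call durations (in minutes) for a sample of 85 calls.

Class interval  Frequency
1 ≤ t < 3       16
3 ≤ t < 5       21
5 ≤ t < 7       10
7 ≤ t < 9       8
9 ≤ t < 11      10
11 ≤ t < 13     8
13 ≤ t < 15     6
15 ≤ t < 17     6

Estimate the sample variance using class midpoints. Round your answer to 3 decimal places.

19.903

Midpoints: 2, 4, 6, 8, 10, 12, 14, 16
n = 85, Σfm = 616, mean = 7.2471
Σfm² = 6136
Σf(m − x̄)² = Σfm² − (Σfm)²/n = 6136 − 616²/85 = 1671.8118
Sample variance = 1671.8118 / 84 = 19.9025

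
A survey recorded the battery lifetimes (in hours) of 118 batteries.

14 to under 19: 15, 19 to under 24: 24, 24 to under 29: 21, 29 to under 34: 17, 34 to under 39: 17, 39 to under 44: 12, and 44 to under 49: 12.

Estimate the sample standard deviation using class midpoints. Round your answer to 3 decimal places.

Midpoints: 16.5, 21.5, 26.5, 31.5, 36.5, 41.5, 46.5
n = 118, Σfm = 3532, mean = 29.9322
Σfm² = 116055.5
Σf(m − x̄)² = Σfm² − (Σfm)²/n = 116055.5 − 3532²/118 = 10334.9576
Sample variance = 10334.9576 / 117 = 88.3330
Standard deviation = √88.3330 = 9.3986

9.399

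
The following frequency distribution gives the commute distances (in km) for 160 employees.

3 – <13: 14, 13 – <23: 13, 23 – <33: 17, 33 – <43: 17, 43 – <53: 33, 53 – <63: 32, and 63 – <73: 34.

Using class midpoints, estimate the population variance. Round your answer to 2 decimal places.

362.98

Midpoints: 8, 18, 28, 38, 48, 58, 68
n = 160, Σfm = 7220, mean = 45.1250
Σfm² = 383880
Σf(m − x̄)² = Σfm² − (Σfm)²/n = 383880 − 7220²/160 = 58077.5000
Population variance = 58077.5000 / 160 = 362.9844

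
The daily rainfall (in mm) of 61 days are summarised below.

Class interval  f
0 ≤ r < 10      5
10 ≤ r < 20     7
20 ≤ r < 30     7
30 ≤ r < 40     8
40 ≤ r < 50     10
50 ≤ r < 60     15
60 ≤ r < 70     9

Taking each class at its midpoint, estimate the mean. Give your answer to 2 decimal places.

40.08

Midpoints: 5, 15, 25, 35, 45, 55, 65
Σfm = 5×5 + 7×15 + 7×25 + 8×35 + 10×45 + 15×55 + 9×65 = 2445
n = Σf = 61
Mean = 2445 / 61 = 40.0820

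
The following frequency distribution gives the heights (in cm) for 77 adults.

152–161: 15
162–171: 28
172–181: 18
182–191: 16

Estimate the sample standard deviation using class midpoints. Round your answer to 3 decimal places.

Midpoints: 156.5, 166.5, 176.5, 186.5
n = 77, Σfm = 13170.5, mean = 171.0455
Σfm² = 2260863.25
Σf(m − x̄)² = Σfm² − (Σfm)²/n = 2260863.25 − 13170.5²/77 = 8109.0909
Sample variance = 8109.0909 / 76 = 106.6986
Standard deviation = √106.6986 = 10.3295

10.329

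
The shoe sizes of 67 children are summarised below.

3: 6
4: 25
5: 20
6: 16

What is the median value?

Cumulative frequencies: 6, 31, 51, 67
n = 67, so the median is the value in position (n+1)/2 = 34.
Position 34 falls at value 5.

5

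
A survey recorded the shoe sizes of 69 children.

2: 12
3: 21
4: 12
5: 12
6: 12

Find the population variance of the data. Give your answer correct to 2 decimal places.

Values: 2, 3, 4, 5, 6
n = 69, Σfx = 267, mean = 3.8696
Σfx² = 1161
Σf(x − x̄)² = Σfx² − (Σfx)²/n = 1161 − 267²/69 = 127.8261
Population variance = 127.8261 / 69 = 1.8526

1.85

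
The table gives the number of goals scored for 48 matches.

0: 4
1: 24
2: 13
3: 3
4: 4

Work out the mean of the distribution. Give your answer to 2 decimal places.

1.56

Values: 0, 1, 2, 3, 4
Σfx = 4×0 + 24×1 + 13×2 + 3×3 + 4×4 = 75
n = Σf = 48
Mean = 75 / 48 = 1.5625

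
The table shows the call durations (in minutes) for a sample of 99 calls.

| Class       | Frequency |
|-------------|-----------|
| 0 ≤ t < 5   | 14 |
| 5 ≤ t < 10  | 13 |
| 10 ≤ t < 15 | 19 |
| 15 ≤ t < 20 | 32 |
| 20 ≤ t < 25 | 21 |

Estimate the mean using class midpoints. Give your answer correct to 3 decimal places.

14.167

Midpoints: 2.5, 7.5, 12.5, 17.5, 22.5
Σfm = 14×2.5 + 13×7.5 + 19×12.5 + 32×17.5 + 21×22.5 = 1402.5
n = Σf = 99
Mean = 1402.5 / 99 = 14.1667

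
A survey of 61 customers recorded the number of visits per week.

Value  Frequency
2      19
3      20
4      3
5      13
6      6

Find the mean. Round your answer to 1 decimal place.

3.5

Values: 2, 3, 4, 5, 6
Σfx = 19×2 + 20×3 + 3×4 + 13×5 + 6×6 = 211
n = Σf = 61
Mean = 211 / 61 = 3.4590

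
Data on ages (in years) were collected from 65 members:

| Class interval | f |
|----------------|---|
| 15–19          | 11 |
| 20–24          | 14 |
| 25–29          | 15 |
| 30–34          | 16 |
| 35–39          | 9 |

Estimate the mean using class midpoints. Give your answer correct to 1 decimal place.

26.8

Midpoints: 17, 22, 27, 32, 37
Σfm = 11×17 + 14×22 + 15×27 + 16×32 + 9×37 = 1745
n = Σf = 65
Mean = 1745 / 65 = 26.8462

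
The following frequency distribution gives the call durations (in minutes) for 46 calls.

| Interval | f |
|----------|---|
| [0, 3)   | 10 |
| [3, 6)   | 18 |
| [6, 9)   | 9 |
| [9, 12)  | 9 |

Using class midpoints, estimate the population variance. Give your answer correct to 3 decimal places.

Midpoints: 1.5, 4.5, 7.5, 10.5
n = 46, Σfm = 258, mean = 5.6087
Σfm² = 1885.5
Σf(m − x̄)² = Σfm² − (Σfm)²/n = 1885.5 − 258²/46 = 438.4565
Population variance = 438.4565 / 46 = 9.5317

9.532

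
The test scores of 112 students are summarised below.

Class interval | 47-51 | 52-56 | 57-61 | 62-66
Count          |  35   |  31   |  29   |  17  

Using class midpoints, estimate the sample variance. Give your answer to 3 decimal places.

28.153

Midpoints: 49, 54, 59, 64
n = 112, Σfm = 6188, mean = 55.2500
Σfm² = 345012
Σf(m − x̄)² = Σfm² − (Σfm)²/n = 345012 − 6188²/112 = 3125.0000
Sample variance = 3125.0000 / 111 = 28.1532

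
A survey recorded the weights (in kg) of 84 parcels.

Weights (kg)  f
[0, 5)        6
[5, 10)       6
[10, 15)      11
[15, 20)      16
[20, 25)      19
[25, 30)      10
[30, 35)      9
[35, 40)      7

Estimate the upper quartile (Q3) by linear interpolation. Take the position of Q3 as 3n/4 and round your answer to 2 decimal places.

27.50

Cumulative frequencies: 6, 12, 23, 39, 58, 68, 77, 84
n = 84; position = 3n/4 = 63.
This falls in the class [25, 30): L = 25, F = 58, f = 10, h = 5.
Upper quartile ≈ 25 + ((63 − 58) / 10) × 5 = 27.5000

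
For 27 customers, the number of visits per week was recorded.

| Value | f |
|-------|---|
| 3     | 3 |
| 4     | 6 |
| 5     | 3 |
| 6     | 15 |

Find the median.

6

Cumulative frequencies: 3, 9, 12, 27
n = 27, so the median is the value in position (n+1)/2 = 14.
Position 14 falls at value 6.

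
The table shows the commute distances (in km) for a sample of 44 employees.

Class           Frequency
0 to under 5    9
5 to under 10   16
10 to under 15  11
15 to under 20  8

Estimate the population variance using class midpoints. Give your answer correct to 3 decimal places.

25.362

Midpoints: 2.5, 7.5, 12.5, 17.5
n = 44, Σfm = 420, mean = 9.5455
Σfm² = 5125
Σf(m − x̄)² = Σfm² − (Σfm)²/n = 5125 − 420²/44 = 1115.9091
Population variance = 1115.9091 / 44 = 25.3616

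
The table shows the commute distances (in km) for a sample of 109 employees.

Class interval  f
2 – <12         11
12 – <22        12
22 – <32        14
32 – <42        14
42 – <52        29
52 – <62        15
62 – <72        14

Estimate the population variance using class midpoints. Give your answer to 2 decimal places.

Midpoints: 7, 17, 27, 37, 47, 57, 67
n = 109, Σfm = 4333, mean = 39.7523
Σfm² = 209021
Σf(m − x̄)² = Σfm² − (Σfm)²/n = 209021 − 4333²/109 = 36774.3119
Population variance = 36774.3119 / 109 = 337.3790

337.38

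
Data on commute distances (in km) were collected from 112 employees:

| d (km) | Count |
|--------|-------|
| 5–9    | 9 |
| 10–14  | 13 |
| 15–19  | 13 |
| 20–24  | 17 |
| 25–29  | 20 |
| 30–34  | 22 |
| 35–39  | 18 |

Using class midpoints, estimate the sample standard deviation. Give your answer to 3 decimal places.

9.394

Midpoints: 7, 12, 17, 22, 27, 32, 37
n = 112, Σfm = 2724, mean = 24.3214
Σfm² = 76048
Σf(m − x̄)² = Σfm² − (Σfm)²/n = 76048 − 2724²/112 = 9796.4286
Sample variance = 9796.4286 / 111 = 88.2561
Standard deviation = √88.2561 = 9.3945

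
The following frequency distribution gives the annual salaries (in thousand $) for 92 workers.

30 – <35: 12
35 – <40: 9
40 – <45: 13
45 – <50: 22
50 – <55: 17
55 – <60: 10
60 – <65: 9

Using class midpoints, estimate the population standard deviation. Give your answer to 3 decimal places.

Midpoints: 32.5, 37.5, 42.5, 47.5, 52.5, 57.5, 62.5
n = 92, Σfm = 4355, mean = 47.3370
Σfm² = 213525
Σf(m − x̄)² = Σfm² − (Σfm)²/n = 213525 − 4355²/92 = 7372.5543
Population variance = 7372.5543 / 92 = 80.1365
Standard deviation = √80.1365 = 8.9519

8.952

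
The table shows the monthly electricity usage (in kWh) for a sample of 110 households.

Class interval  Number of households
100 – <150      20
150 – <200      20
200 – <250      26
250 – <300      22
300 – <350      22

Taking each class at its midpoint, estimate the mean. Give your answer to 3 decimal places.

227.727

Midpoints: 125, 175, 225, 275, 325
Σfm = 20×125 + 20×175 + 26×225 + 22×275 + 22×325 = 25050
n = Σf = 110
Mean = 25050 / 110 = 227.7273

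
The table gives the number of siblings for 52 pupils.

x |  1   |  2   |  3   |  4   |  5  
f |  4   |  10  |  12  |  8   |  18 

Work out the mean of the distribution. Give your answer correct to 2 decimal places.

Values: 1, 2, 3, 4, 5
Σfx = 4×1 + 10×2 + 12×3 + 8×4 + 18×5 = 182
n = Σf = 52
Mean = 182 / 52 = 3.5000

3.50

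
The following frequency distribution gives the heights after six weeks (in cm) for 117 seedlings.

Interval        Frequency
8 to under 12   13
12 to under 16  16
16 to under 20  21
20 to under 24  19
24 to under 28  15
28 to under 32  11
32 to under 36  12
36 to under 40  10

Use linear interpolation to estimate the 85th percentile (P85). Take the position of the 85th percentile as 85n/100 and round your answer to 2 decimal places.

33.48

Cumulative frequencies: 13, 29, 50, 69, 84, 95, 107, 117
n = 117; position = 85n/100 = 99.45.
This falls in the class 32 to under 36: L = 32, F = 95, f = 12, h = 4.
85th percentile ≈ 32 + ((99.45 − 95) / 12) × 4 = 33.4833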